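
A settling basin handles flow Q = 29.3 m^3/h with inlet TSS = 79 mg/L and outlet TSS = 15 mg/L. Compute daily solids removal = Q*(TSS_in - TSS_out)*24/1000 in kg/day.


Concentration drop: TSS_in - TSS_out = 79 - 15 = 64 mg/L
Hourly solids removed = Q * dTSS = 29.3 m^3/h * 64 mg/L = 1875.2 g/h  (m^3/h * mg/L = g/h)
Daily solids removed = 1875.2 * 24 = 45004.8 g/day
Convert g to kg: 45004.8 / 1000 = 45.0048 kg/day

45.0048 kg/day


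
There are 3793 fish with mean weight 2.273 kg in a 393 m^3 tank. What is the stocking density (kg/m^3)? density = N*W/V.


Total biomass = 3793 fish * 2.273 kg = 8621.489 kg
Density = total biomass / volume = 8621.489 / 393 = 21.9376 kg/m^3

21.9376 kg/m^3


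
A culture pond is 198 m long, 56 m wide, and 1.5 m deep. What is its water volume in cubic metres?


Base area = L * W = 198 * 56 = 11088 m^2
Volume = area * depth = 11088 * 1.5 = 16632 m^3

16632 m^3


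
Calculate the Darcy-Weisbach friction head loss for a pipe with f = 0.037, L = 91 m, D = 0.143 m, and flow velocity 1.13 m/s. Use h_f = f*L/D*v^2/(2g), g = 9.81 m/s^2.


v^2 = 1.13^2 = 1.2769 m^2/s^2
L/D = 91/0.143 = 636.36364
h_f = f*(L/D)*v^2/(2g) = 0.037 * 636.36364 * 1.2769 / 19.62 = 1.53237 m

1.53237 m


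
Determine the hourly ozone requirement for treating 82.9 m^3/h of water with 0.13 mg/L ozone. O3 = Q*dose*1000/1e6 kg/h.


O3 demand (mg/h) = Q * dose * 1000 = 82.9 * 0.13 * 1000 = 10777 mg/h
Convert mg to kg: 10777 / 1e6 = 0.010777 kg/h

0.010777 kg/h


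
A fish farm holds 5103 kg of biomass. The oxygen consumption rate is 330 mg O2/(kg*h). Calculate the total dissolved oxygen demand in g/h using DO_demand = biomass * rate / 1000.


Total O2 consumption (mg/h) = 5103 kg * 330 mg/(kg*h) = 1683990 mg/h
Convert to g/h: 1683990 / 1000 = 1683.99 g/h

1683.99 g/h


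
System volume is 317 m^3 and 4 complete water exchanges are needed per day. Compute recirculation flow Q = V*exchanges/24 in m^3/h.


Daily recirculation volume = 317 m^3 * 4 = 1268 m^3/day
Flow rate Q = daily volume / 24 h = 1268 / 24 = 52.8333 m^3/h

52.8333 m^3/h


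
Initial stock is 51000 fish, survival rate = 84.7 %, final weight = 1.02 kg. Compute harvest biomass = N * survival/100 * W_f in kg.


Survivors = 51000 * 84.7/100 = 43197 fish
Harvest biomass = survivors * W_f = 43197 * 1.02 = 44060.94 kg

44060.94 kg


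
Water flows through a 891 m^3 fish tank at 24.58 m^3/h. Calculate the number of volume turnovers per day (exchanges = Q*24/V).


Daily flow volume = 24.58 m^3/h * 24 h = 589.92 m^3/day
Exchanges = daily flow / tank volume = 589.92 / 891 = 0.662088 exchanges/day

0.662088 exchanges/day


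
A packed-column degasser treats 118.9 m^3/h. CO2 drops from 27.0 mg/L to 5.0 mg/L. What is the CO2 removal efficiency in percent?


CO2_out / CO2_in = 5.0 / 27.0 = 0.18518519
Fraction remaining = 0.18518519
efficiency = (1 - 0.18518519) * 100 = 81.4815 %

81.4815 %


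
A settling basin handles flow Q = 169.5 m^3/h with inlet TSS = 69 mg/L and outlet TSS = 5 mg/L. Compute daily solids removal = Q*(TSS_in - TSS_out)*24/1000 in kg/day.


Concentration drop: TSS_in - TSS_out = 69 - 5 = 64 mg/L
Hourly solids removed = Q * dTSS = 169.5 m^3/h * 64 mg/L = 10848 g/h  (m^3/h * mg/L = g/h)
Daily solids removed = 10848 * 24 = 260352 g/day
Convert g to kg: 260352 / 1000 = 260.352 kg/day

260.352 kg/day


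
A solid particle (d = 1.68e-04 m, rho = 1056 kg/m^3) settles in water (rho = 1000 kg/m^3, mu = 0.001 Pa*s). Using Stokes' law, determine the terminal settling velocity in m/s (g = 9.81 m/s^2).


Density difference: rho_p - rho_f = 1056 - 1000 = 56 kg/m^3
d^2 = (1.68e-04)^2 = 2.8224e-08 m^2
Numerator = (rho_p - rho_f) * g * d^2 = 56 * 9.81 * 2.8224e-08 = 1.5505137e-05
Denominator = 18 * mu = 18 * 0.001 = 0.018
v_s = 1.5505137e-05 / 0.018 = 8.61396e-04 m/s
Check: Re = rho_f * v_s * d / mu = 1000 * 8.61396e-04 * 1.68e-04 / 0.001 = 0.145 < 1, so Stokes' law applies.

8.61396e-04 m/s


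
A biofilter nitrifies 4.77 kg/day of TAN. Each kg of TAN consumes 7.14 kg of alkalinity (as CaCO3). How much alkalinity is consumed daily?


Alkalinity factor: 7.14 kg CaCO3 consumed per kg TAN nitrified
alk = 4.77 kg TAN * 7.14 = 34.0578 kg CaCO3/day

34.0578 kg CaCO3/day


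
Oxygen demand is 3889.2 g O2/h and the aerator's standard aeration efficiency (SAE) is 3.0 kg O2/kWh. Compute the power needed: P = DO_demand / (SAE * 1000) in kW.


SAE in g O2/kWh = 3.0 * 1000 = 3000 g/kWh
P = DO_demand / SAE_g = 3889.2 / 3000 = 1.2964 kW

1.2964 kW


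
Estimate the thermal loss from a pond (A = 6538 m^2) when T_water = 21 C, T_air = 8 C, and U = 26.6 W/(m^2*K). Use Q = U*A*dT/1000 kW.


Temperature difference dT = 21 - 8 = 13 K
Heat loss (W) = U * A * dT = 26.6 * 6538 * 13 = 2260840.4 W
Convert to kW: 2260840.4 / 1000 = 2260.8404 kW

2260.8404 kW


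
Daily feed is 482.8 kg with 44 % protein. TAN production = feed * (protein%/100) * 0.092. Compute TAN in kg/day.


Protein in feed = 482.8 * 44/100 = 212.432 kg/day
TAN = protein * 0.092 = 212.432 * 0.092 = 19.543744 kg/day

19.543744 kg/day


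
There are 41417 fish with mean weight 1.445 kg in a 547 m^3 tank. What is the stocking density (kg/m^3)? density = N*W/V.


Total biomass = 41417 fish * 1.445 kg = 59847.565 kg
Density = total biomass / volume = 59847.565 / 547 = 109.411 kg/m^3

109.411 kg/m^3


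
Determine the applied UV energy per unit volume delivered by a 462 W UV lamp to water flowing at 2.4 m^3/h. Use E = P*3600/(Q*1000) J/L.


Energy delivered per hour = 462 W * 3600 s = 1663200 J/h
Volume treated per hour = 2.4 m^3/h * 1000 = 2400 L/h
dose = 1663200 / 2400 = 693 J/L

693 J/L


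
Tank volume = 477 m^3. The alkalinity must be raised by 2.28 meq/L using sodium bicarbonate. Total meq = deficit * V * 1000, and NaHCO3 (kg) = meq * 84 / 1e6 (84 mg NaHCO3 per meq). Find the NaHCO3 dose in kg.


Tank volume in L = 477 m^3 * 1000 = 477000 L
Total meq required = 2.28 meq/L * 477000 L = 1087560 meq
NaHCO3 mass = 1087560 meq * 84 mg/meq / 1e6 = 91.355 kg

91.355 kg


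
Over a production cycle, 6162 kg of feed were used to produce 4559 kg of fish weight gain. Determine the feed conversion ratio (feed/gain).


FCR = feed consumed / weight gained
FCR = 6162 kg / 4559 kg = 1.35161

1.35161


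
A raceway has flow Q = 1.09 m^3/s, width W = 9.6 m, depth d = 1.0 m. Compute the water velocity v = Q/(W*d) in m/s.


Cross-sectional area = W * d = 9.6 * 1.0 = 9.6 m^2
Velocity = Q / A = 1.09 / 9.6 = 0.113542 m/s

0.113542 m/s


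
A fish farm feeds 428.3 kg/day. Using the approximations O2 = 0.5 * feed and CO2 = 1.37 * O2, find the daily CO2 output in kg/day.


O2 = 428.3 * 0.5 = 214.15
CO2 = 214.15 * 1.37 = 293.3855

293.3855 kg/day


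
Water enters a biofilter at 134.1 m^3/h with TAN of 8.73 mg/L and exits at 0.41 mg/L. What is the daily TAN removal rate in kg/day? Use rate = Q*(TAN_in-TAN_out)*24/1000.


Concentration drop: TAN_in - TAN_out = 8.73 - 0.41 = 8.32 mg/L
Hourly TAN removed = Q * dTAN = 134.1 m^3/h * 8.32 mg/L = 1115.712 g/h  (m^3/h * mg/L = g/h)
Daily TAN removed = 1115.712 * 24 = 26777.088 g/day
Convert to kg/day: 26777.088 / 1000 = 26.777088 kg/day

26.777088 kg/day


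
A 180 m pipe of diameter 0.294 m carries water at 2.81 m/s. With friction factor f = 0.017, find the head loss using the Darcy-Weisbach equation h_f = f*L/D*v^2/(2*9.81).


v^2 = 2.81^2 = 7.8961 m^2/s^2
L/D = 180/0.294 = 612.2449
h_f = f*(L/D)*v^2/(2g) = 0.017 * 612.2449 * 7.8961 / 19.62 = 4.18878 m

4.18878 m


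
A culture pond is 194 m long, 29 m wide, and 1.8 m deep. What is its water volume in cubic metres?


Base area = L * W = 194 * 29 = 5626 m^2
Volume = area * depth = 5626 * 1.8 = 10126.8 m^3

10126.8 m^3


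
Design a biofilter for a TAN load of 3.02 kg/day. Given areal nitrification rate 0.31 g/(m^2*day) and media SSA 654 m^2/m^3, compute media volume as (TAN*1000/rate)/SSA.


A = 3.02*1000 / 0.31 = 9741.9355 m^2
V = 9741.9355 / 654 = 14.8959

14.8959 m^3


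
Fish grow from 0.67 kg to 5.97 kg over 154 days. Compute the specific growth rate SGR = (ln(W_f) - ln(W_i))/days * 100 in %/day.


ln(W_f) = ln(5.97) = 1.7867469
ln(W_i) = ln(0.67) = -0.40047757
ln(W_f) - ln(W_i) = 1.7867469 - -0.40047757 = 2.1872245
SGR = 2.1872245 / 154 * 100 = 1.42028 %/day

1.42028 %/day


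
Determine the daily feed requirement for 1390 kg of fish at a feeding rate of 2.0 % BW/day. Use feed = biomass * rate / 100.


Feeding rate fraction = 2.0% / 100 = 0.02
Daily feed = 1390 kg * 0.02 = 27.8 kg/day

27.8 kg/day


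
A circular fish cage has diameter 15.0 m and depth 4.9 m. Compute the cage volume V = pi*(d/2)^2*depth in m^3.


r = d/2 = 15.0/2 = 7.5 m
Base area = pi*r^2 = pi*7.5^2 = 176.71459 m^2
Volume = 176.71459 * 4.9 = 865.901 m^3

865.901 m^3


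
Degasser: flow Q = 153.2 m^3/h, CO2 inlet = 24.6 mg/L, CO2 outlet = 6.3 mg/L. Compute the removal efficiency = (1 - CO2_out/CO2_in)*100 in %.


CO2_out / CO2_in = 6.3 / 24.6 = 0.25609756
Fraction remaining = 0.25609756
efficiency = (1 - 0.25609756) * 100 = 74.3902 %

74.3902 %


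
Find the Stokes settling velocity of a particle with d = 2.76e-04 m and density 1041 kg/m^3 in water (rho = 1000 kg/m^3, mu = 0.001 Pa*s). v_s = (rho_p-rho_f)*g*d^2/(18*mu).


Density difference: rho_p - rho_f = 1041 - 1000 = 41 kg/m^3
d^2 = (2.76e-04)^2 = 7.6176e-08 m^2
Numerator = (rho_p - rho_f) * g * d^2 = 41 * 9.81 * 7.6176e-08 = 3.0638749e-05
Denominator = 18 * mu = 18 * 0.001 = 0.018
v_s = 3.0638749e-05 / 0.018 = 0.00170215 m/s
Check: Re = rho_f * v_s * d / mu = 1000 * 0.00170215 * 2.76e-04 / 0.001 = 0.47 < 1, so Stokes' law applies.

0.00170215 m/s


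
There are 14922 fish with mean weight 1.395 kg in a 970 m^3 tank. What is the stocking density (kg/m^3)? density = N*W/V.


Total biomass = 14922 fish * 1.395 kg = 20816.19 kg
Density = total biomass / volume = 20816.19 / 970 = 21.46 kg/m^3

21.46 kg/m^3


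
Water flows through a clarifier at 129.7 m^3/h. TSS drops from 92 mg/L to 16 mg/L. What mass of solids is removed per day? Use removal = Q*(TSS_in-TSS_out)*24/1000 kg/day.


Concentration drop: TSS_in - TSS_out = 92 - 16 = 76 mg/L
Hourly solids removed = Q * dTSS = 129.7 m^3/h * 76 mg/L = 9857.2 g/h  (m^3/h * mg/L = g/h)
Daily solids removed = 9857.2 * 24 = 236572.8 g/day
Convert g to kg: 236572.8 / 1000 = 236.5728 kg/day

236.5728 kg/day


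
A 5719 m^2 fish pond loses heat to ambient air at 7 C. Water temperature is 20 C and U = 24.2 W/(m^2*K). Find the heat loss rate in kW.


Temperature difference dT = 20 - 7 = 13 K
Heat loss (W) = U * A * dT = 24.2 * 5719 * 13 = 1799197.4 W
Convert to kW: 1799197.4 / 1000 = 1799.1974 kW

1799.1974 kW


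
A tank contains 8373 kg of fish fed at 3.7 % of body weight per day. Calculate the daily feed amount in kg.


Feeding rate fraction = 3.7% / 100 = 0.037
Daily feed = 8373 kg * 0.037 = 309.801 kg/day

309.801 kg/day


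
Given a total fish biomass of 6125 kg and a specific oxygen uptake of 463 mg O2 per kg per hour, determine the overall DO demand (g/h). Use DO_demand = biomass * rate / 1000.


Total O2 consumption (mg/h) = 6125 kg * 463 mg/(kg*h) = 2835875 mg/h
Convert to g/h: 2835875 / 1000 = 2835.875 g/h

2835.875 g/h


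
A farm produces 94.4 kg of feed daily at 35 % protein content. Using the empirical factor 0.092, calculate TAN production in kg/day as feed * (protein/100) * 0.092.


Protein in feed = 94.4 * 35/100 = 33.04 kg/day
TAN = protein * 0.092 = 33.04 * 0.092 = 3.03968 kg/day

3.03968 kg/day


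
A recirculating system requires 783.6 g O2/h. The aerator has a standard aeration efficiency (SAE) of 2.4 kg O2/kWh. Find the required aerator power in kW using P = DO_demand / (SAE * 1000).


SAE in g O2/kWh = 2.4 * 1000 = 2400 g/kWh
P = DO_demand / SAE_g = 783.6 / 2400 = 0.3265 kW

0.3265 kW


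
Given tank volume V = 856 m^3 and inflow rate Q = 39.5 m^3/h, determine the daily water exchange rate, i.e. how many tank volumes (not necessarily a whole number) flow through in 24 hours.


Daily flow volume = 39.5 m^3/h * 24 h = 948 m^3/day
Exchanges = daily flow / tank volume = 948 / 856 = 1.10748 exchanges/day

1.10748 exchanges/day


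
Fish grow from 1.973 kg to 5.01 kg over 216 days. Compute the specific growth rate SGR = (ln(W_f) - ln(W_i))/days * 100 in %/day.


ln(W_f) = ln(5.01) = 1.6114359
ln(W_i) = ln(1.973) = 0.67955523
ln(W_f) - ln(W_i) = 1.6114359 - 0.67955523 = 0.93188067
SGR = 0.93188067 / 216 * 100 = 0.431426 %/day

0.431426 %/day


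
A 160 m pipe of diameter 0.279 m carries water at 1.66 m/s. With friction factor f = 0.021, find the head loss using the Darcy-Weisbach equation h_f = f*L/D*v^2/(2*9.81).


v^2 = 1.66^2 = 2.7556 m^2/s^2
L/D = 160/0.279 = 573.4767
h_f = f*(L/D)*v^2/(2g) = 0.021 * 573.4767 * 2.7556 / 19.62 = 1.69142 m

1.69142 m


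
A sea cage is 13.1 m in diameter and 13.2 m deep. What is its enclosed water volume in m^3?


r = d/2 = 13.1/2 = 6.55 m
Base area = pi*r^2 = pi*6.55^2 = 134.78218 m^2
Volume = 134.78218 * 13.2 = 1779.12 m^3

1779.12 m^3


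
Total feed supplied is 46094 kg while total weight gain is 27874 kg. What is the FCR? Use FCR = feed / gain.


FCR = feed consumed / weight gained
FCR = 46094 kg / 27874 kg = 1.65366

1.65366


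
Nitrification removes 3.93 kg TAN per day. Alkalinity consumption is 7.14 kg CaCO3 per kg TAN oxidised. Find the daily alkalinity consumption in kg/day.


Alkalinity factor: 7.14 kg CaCO3 consumed per kg TAN nitrified
alk = 3.93 kg TAN * 7.14 = 28.0602 kg CaCO3/day

28.0602 kg CaCO3/day


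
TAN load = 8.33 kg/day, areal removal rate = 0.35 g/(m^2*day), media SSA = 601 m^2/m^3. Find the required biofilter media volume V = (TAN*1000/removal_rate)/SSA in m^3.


A = 8.33*1000 / 0.35 = 23800 m^2
V = 23800 / 601 = 39.6007

39.6007 m^3


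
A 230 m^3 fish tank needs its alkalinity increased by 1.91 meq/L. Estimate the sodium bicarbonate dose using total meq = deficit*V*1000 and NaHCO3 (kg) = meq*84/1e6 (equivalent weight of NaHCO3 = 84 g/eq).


Tank volume in L = 230 m^3 * 1000 = 230000 L
Total meq required = 1.91 meq/L * 230000 L = 439300 meq
NaHCO3 mass = 439300 meq * 84 mg/meq / 1e6 = 36.9012 kg

36.9012 kg


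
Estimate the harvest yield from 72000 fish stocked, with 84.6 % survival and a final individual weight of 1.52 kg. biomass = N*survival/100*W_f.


Survivors = 72000 * 84.6/100 = 60912 fish
Harvest biomass = survivors * W_f = 60912 * 1.52 = 92586.24 kg

92586.24 kg


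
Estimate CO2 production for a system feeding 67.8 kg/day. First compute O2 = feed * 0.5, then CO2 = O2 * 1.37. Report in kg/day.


O2 = 67.8 * 0.5 = 33.9
CO2 = 33.9 * 1.37 = 46.443

46.443 kg/day


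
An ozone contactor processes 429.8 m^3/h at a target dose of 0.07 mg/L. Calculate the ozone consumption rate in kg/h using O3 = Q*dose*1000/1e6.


O3 demand (mg/h) = Q * dose * 1000 = 429.8 * 0.07 * 1000 = 30086 mg/h
Convert mg to kg: 30086 / 1e6 = 0.030086 kg/h

0.030086 kg/h


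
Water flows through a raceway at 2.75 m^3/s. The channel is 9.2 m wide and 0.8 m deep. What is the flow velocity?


Cross-sectional area = W * d = 9.2 * 0.8 = 7.36 m^2
Velocity = Q / A = 2.75 / 7.36 = 0.373641 m/s

0.373641 m/s


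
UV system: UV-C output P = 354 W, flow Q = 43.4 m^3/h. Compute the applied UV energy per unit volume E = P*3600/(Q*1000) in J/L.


Energy delivered per hour = 354 W * 3600 s = 1274400 J/h
Volume treated per hour = 43.4 m^3/h * 1000 = 43400 L/h
dose = 1274400 / 43400 = 29.3641 J/L

29.3641 J/L


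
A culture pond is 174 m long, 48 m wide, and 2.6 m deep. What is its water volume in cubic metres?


Base area = L * W = 174 * 48 = 8352 m^2
Volume = area * depth = 8352 * 2.6 = 21715.2 m^3

21715.2 m^3


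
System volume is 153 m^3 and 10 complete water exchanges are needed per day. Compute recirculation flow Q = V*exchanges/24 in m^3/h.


Daily recirculation volume = 153 m^3 * 10 = 1530 m^3/day
Flow rate Q = daily volume / 24 h = 1530 / 24 = 63.75 m^3/h

63.75 m^3/h


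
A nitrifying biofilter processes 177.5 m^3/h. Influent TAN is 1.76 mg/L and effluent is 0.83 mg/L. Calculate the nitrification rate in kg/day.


Concentration drop: TAN_in - TAN_out = 1.76 - 0.83 = 0.93 mg/L
Hourly TAN removed = Q * dTAN = 177.5 m^3/h * 0.93 mg/L = 165.075 g/h  (m^3/h * mg/L = g/h)
Daily TAN removed = 165.075 * 24 = 3961.8 g/day
Convert to kg/day: 3961.8 / 1000 = 3.9618 kg/day

3.9618 kg/day


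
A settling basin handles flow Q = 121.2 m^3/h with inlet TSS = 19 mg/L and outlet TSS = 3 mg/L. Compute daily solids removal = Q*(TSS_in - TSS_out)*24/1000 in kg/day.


Concentration drop: TSS_in - TSS_out = 19 - 3 = 16 mg/L
Hourly solids removed = Q * dTSS = 121.2 m^3/h * 16 mg/L = 1939.2 g/h  (m^3/h * mg/L = g/h)
Daily solids removed = 1939.2 * 24 = 46540.8 g/day
Convert g to kg: 46540.8 / 1000 = 46.5408 kg/day

46.5408 kg/day


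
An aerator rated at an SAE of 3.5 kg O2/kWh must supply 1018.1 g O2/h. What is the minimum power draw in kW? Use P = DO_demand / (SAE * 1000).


SAE in g O2/kWh = 3.5 * 1000 = 3500 g/kWh
P = DO_demand / SAE_g = 1018.1 / 3500 = 0.290886 kW

0.290886 kW


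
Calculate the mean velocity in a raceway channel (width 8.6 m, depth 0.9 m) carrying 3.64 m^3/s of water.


Cross-sectional area = W * d = 8.6 * 0.9 = 7.74 m^2
Velocity = Q / A = 3.64 / 7.74 = 0.470284 m/s

0.470284 m/s


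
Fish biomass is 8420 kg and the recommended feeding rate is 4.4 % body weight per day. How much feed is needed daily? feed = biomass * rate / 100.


Feeding rate fraction = 4.4% / 100 = 0.044
Daily feed = 8420 kg * 0.044 = 370.48 kg/day

370.48 kg/day


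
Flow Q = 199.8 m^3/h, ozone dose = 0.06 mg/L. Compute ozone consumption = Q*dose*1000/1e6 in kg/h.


O3 demand (mg/h) = Q * dose * 1000 = 199.8 * 0.06 * 1000 = 11988 mg/h
Convert mg to kg: 11988 / 1e6 = 0.011988 kg/h

0.011988 kg/h


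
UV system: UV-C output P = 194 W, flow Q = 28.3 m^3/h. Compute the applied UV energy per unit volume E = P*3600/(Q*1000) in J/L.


Energy delivered per hour = 194 W * 3600 s = 698400 J/h
Volume treated per hour = 28.3 m^3/h * 1000 = 28300 L/h
dose = 698400 / 28300 = 24.6784 J/L

24.6784 J/L


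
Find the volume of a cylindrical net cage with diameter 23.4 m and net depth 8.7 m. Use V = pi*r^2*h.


r = d/2 = 23.4/2 = 11.7 m
Base area = pi*r^2 = pi*11.7^2 = 430.05262 m^2
Volume = 430.05262 * 8.7 = 3741.46 m^3

3741.46 m^3


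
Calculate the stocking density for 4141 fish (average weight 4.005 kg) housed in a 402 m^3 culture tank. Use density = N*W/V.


Total biomass = 4141 fish * 4.005 kg = 16584.705 kg
Density = total biomass / volume = 16584.705 / 402 = 41.2555 kg/m^3

41.2555 kg/m^3


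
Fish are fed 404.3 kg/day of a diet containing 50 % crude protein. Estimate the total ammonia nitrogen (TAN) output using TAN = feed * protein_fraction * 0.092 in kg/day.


Protein in feed = 404.3 * 50/100 = 202.15 kg/day
TAN = protein * 0.092 = 202.15 * 0.092 = 18.5978 kg/day

18.5978 kg/day


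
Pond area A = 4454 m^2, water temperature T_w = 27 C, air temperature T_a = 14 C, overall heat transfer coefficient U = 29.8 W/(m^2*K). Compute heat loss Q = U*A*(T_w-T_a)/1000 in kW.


Temperature difference dT = 27 - 14 = 13 K
Heat loss (W) = U * A * dT = 29.8 * 4454 * 13 = 1725479.6 W
Convert to kW: 1725479.6 / 1000 = 1725.4796 kW

1725.4796 kW


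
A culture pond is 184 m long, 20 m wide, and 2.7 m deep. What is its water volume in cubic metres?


Base area = L * W = 184 * 20 = 3680 m^2
Volume = area * depth = 3680 * 2.7 = 9936 m^3

9936 m^3


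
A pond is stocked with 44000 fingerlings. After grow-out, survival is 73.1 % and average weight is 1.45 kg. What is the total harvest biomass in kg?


Survivors = 44000 * 73.1/100 = 32164 fish
Harvest biomass = survivors * W_f = 32164 * 1.45 = 46637.8 kg

46637.8 kg


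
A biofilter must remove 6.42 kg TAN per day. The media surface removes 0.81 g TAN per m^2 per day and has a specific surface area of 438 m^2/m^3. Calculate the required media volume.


A = 6.42*1000 / 0.81 = 7925.9259 m^2
V = 7925.9259 / 438 = 18.0957

18.0957 m^3


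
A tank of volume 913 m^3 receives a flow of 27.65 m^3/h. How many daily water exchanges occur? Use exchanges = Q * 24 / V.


Daily flow volume = 27.65 m^3/h * 24 h = 663.6 m^3/day
Exchanges = daily flow / tank volume = 663.6 / 913 = 0.726835 exchanges/day

0.726835 exchanges/day


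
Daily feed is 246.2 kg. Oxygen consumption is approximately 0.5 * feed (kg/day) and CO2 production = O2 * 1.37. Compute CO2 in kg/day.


O2 = 246.2 * 0.5 = 123.1
CO2 = 123.1 * 1.37 = 168.647

168.647 kg/day


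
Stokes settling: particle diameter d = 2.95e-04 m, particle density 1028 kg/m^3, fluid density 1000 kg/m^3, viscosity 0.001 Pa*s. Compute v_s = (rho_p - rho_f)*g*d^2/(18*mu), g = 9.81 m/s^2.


Density difference: rho_p - rho_f = 1028 - 1000 = 28 kg/m^3
d^2 = (2.95e-04)^2 = 8.7025e-08 m^2
Numerator = (rho_p - rho_f) * g * d^2 = 28 * 9.81 * 8.7025e-08 = 2.3904027e-05
Denominator = 18 * mu = 18 * 0.001 = 0.018
v_s = 2.3904027e-05 / 0.018 = 0.001328 m/s
Check: Re = rho_f * v_s * d / mu = 1000 * 0.001328 * 2.95e-04 / 0.001 = 0.392 < 1, so Stokes' law applies.

0.001328 m/s


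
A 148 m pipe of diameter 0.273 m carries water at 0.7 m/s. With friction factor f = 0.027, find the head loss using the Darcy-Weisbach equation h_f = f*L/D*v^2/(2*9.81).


v^2 = 0.7^2 = 0.49 m^2/s^2
L/D = 148/0.273 = 542.12454
h_f = f*(L/D)*v^2/(2g) = 0.027 * 542.12454 * 0.49 / 19.62 = 0.365561 m

0.365561 m


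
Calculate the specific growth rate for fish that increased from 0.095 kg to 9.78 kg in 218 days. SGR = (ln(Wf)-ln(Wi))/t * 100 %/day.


ln(W_f) = ln(9.78) = 2.2803395
ln(W_i) = ln(0.095) = -2.3538784
ln(W_f) - ln(W_i) = 2.2803395 - -2.3538784 = 4.6342179
SGR = 4.6342179 / 218 * 100 = 2.12579 %/day

2.12579 %/day


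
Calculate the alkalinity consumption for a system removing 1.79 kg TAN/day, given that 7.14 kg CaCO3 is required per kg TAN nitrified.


Alkalinity factor: 7.14 kg CaCO3 consumed per kg TAN nitrified
alk = 1.79 kg TAN * 7.14 = 12.7806 kg CaCO3/day

12.7806 kg CaCO3/day


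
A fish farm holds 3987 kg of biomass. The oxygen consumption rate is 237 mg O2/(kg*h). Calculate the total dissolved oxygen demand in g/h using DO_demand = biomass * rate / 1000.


Total O2 consumption (mg/h) = 3987 kg * 237 mg/(kg*h) = 944919 mg/h
Convert to g/h: 944919 / 1000 = 944.919 g/h

944.919 g/h


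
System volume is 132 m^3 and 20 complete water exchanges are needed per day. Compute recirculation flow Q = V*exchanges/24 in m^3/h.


Daily recirculation volume = 132 m^3 * 20 = 2640 m^3/day
Flow rate Q = daily volume / 24 h = 2640 / 24 = 110 m^3/h

110 m^3/h


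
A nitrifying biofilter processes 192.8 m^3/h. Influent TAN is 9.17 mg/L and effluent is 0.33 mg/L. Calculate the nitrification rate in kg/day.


Concentration drop: TAN_in - TAN_out = 9.17 - 0.33 = 8.84 mg/L
Hourly TAN removed = Q * dTAN = 192.8 m^3/h * 8.84 mg/L = 1704.352 g/h  (m^3/h * mg/L = g/h)
Daily TAN removed = 1704.352 * 24 = 40904.448 g/day
Convert to kg/day: 40904.448 / 1000 = 40.904448 kg/day

40.904448 kg/day


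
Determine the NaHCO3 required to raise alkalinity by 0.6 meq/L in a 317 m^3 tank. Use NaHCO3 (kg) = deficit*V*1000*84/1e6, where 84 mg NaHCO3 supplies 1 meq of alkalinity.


Tank volume in L = 317 m^3 * 1000 = 317000 L
Total meq required = 0.6 meq/L * 317000 L = 190200 meq
NaHCO3 mass = 190200 meq * 84 mg/meq / 1e6 = 15.9768 kg

15.9768 kg


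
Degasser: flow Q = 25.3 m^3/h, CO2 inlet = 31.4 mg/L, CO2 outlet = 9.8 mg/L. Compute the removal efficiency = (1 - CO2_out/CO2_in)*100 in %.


CO2_out / CO2_in = 9.8 / 31.4 = 0.31210191
Fraction remaining = 0.31210191
efficiency = (1 - 0.31210191) * 100 = 68.7898 %

68.7898 %


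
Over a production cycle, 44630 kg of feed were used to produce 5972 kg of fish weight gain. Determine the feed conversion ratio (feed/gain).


FCR = feed consumed / weight gained
FCR = 44630 kg / 5972 kg = 7.47321

7.47321


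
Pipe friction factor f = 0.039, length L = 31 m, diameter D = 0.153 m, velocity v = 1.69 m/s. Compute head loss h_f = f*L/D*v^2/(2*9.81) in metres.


v^2 = 1.69^2 = 2.8561 m^2/s^2
L/D = 31/0.153 = 202.61438
h_f = f*(L/D)*v^2/(2g) = 0.039 * 202.61438 * 2.8561 / 19.62 = 1.1503 m

1.1503 m


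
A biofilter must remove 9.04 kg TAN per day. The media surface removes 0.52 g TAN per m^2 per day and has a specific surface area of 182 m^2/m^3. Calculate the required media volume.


A = 9.04*1000 / 0.52 = 17384.615 m^2
V = 17384.615 / 182 = 95.5199

95.5199 m^3


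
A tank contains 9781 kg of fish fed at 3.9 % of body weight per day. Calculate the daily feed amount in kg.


Feeding rate fraction = 3.9% / 100 = 0.039
Daily feed = 9781 kg * 0.039 = 381.459 kg/day

381.459 kg/day


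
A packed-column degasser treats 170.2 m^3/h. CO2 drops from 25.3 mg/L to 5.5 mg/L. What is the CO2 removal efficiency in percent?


CO2_out / CO2_in = 5.5 / 25.3 = 0.2173913
Fraction remaining = 0.2173913
efficiency = (1 - 0.2173913) * 100 = 78.2609 %

78.2609 %


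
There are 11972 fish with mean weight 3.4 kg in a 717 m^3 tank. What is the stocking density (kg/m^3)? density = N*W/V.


Total biomass = 11972 fish * 3.4 kg = 40704.8 kg
Density = total biomass / volume = 40704.8 / 717 = 56.771 kg/m^3

56.771 kg/m^3


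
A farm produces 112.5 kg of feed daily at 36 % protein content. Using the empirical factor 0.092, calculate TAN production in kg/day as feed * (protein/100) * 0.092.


Protein in feed = 112.5 * 36/100 = 40.5 kg/day
TAN = protein * 0.092 = 40.5 * 0.092 = 3.726 kg/day

3.726 kg/day


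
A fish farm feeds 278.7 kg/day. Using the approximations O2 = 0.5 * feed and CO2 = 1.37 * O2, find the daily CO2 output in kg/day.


O2 = 278.7 * 0.5 = 139.35
CO2 = 139.35 * 1.37 = 190.9095

190.9095 kg/day


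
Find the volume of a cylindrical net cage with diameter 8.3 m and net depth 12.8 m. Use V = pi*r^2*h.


r = d/2 = 8.3/2 = 4.15 m
Base area = pi*r^2 = pi*4.15^2 = 54.106079 m^2
Volume = 54.106079 * 12.8 = 692.558 m^3

692.558 m^3


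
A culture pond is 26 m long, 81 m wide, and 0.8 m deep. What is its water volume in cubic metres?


Base area = L * W = 26 * 81 = 2106 m^2
Volume = area * depth = 2106 * 0.8 = 1684.8 m^3

1684.8 m^3


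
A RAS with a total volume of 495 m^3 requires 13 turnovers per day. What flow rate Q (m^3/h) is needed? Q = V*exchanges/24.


Daily recirculation volume = 495 m^3 * 13 = 6435 m^3/day
Flow rate Q = daily volume / 24 h = 6435 / 24 = 268.125 m^3/h

268.125 m^3/h


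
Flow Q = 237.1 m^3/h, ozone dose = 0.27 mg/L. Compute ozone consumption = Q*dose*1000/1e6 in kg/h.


O3 demand (mg/h) = Q * dose * 1000 = 237.1 * 0.27 * 1000 = 64017 mg/h
Convert mg to kg: 64017 / 1e6 = 0.064017 kg/h

0.064017 kg/h


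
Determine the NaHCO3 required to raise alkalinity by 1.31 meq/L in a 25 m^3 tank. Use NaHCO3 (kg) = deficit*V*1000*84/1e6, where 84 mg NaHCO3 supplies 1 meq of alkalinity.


Tank volume in L = 25 m^3 * 1000 = 25000 L
Total meq required = 1.31 meq/L * 25000 L = 32750 meq
NaHCO3 mass = 32750 meq * 84 mg/meq / 1e6 = 2.751 kg

2.751 kg


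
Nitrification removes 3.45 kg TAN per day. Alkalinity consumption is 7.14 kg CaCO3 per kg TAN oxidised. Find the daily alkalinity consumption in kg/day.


Alkalinity factor: 7.14 kg CaCO3 consumed per kg TAN nitrified
alk = 3.45 kg TAN * 7.14 = 24.633 kg CaCO3/day

24.633 kg CaCO3/day


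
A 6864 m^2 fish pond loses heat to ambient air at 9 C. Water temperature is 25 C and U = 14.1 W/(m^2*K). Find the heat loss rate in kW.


Temperature difference dT = 25 - 9 = 16 K
Heat loss (W) = U * A * dT = 14.1 * 6864 * 16 = 1548518.4 W
Convert to kW: 1548518.4 / 1000 = 1548.5184 kW

1548.5184 kW


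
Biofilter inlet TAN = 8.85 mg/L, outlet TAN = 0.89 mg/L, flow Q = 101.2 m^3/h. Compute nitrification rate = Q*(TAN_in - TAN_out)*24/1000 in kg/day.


Concentration drop: TAN_in - TAN_out = 8.85 - 0.89 = 7.96 mg/L
Hourly TAN removed = Q * dTAN = 101.2 m^3/h * 7.96 mg/L = 805.552 g/h  (m^3/h * mg/L = g/h)
Daily TAN removed = 805.552 * 24 = 19333.248 g/day
Convert to kg/day: 19333.248 / 1000 = 19.333248 kg/day

19.333248 kg/day


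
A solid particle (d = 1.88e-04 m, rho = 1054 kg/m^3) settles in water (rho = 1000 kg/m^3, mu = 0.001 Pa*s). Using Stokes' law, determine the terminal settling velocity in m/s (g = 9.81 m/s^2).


Density difference: rho_p - rho_f = 1054 - 1000 = 54 kg/m^3
d^2 = (1.88e-04)^2 = 3.5344e-08 m^2
Numerator = (rho_p - rho_f) * g * d^2 = 54 * 9.81 * 3.5344e-08 = 1.8723131e-05
Denominator = 18 * mu = 18 * 0.001 = 0.018
v_s = 1.8723131e-05 / 0.018 = 0.00104017 m/s
Check: Re = rho_f * v_s * d / mu = 1000 * 0.00104017 * 1.88e-04 / 0.001 = 0.196 < 1, so Stokes' law applies.

0.00104017 m/s


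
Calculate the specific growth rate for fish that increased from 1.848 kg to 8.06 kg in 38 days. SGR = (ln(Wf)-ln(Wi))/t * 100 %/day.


ln(W_f) = ln(8.06) = 2.0869136
ln(W_i) = ln(1.848) = 0.61410397
ln(W_f) - ln(W_i) = 2.0869136 - 0.61410397 = 1.4728096
SGR = 1.4728096 / 38 * 100 = 3.87581 %/day

3.87581 %/day


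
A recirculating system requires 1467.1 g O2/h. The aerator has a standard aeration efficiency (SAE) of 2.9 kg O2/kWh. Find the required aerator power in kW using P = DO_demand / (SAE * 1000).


SAE in g O2/kWh = 2.9 * 1000 = 2900 g/kWh
P = DO_demand / SAE_g = 1467.1 / 2900 = 0.505897 kW

0.505897 kW


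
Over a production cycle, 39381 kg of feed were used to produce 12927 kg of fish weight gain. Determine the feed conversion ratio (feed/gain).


FCR = feed consumed / weight gained
FCR = 39381 kg / 12927 kg = 3.04641

3.04641


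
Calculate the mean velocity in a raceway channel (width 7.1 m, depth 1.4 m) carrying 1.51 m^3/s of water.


Cross-sectional area = W * d = 7.1 * 1.4 = 9.94 m^2
Velocity = Q / A = 1.51 / 9.94 = 0.151911 m/s

0.151911 m/s


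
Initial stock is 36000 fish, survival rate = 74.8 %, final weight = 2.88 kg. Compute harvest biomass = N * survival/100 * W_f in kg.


Survivors = 36000 * 74.8/100 = 26928 fish
Harvest biomass = survivors * W_f = 26928 * 2.88 = 77552.64 kg

77552.64 kg


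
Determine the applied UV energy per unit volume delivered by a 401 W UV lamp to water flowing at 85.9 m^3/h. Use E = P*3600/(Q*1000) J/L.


Energy delivered per hour = 401 W * 3600 s = 1443600 J/h
Volume treated per hour = 85.9 m^3/h * 1000 = 85900 L/h
dose = 1443600 / 85900 = 16.8056 J/L

16.8056 J/L


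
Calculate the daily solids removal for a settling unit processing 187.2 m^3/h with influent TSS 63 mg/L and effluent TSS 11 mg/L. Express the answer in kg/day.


Concentration drop: TSS_in - TSS_out = 63 - 11 = 52 mg/L
Hourly solids removed = Q * dTSS = 187.2 m^3/h * 52 mg/L = 9734.4 g/h  (m^3/h * mg/L = g/h)
Daily solids removed = 9734.4 * 24 = 233625.6 g/day
Convert g to kg: 233625.6 / 1000 = 233.6256 kg/day

233.6256 kg/day


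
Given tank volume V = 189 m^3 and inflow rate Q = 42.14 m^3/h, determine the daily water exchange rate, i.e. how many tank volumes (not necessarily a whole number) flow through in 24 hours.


Daily flow volume = 42.14 m^3/h * 24 h = 1011.36 m^3/day
Exchanges = daily flow / tank volume = 1011.36 / 189 = 5.35111 exchanges/day

5.35111 exchanges/day


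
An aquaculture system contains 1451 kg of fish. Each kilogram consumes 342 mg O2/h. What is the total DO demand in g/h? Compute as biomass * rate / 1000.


Total O2 consumption (mg/h) = 1451 kg * 342 mg/(kg*h) = 496242 mg/h
Convert to g/h: 496242 / 1000 = 496.242 g/h

496.242 g/h


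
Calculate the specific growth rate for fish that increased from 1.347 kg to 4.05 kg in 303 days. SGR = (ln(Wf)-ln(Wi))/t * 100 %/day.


ln(W_f) = ln(4.05) = 1.3987169
ln(W_i) = ln(1.347) = 0.2978799
ln(W_f) - ln(W_i) = 1.3987169 - 0.2978799 = 1.100837
SGR = 1.100837 / 303 * 100 = 0.363313 %/day

0.363313 %/day


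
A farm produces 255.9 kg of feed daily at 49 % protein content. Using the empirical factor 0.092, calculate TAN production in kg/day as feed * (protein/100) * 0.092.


Protein in feed = 255.9 * 49/100 = 125.391 kg/day
TAN = protein * 0.092 = 125.391 * 0.092 = 11.535972 kg/day

11.535972 kg/day


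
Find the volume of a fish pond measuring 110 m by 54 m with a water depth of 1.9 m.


Base area = L * W = 110 * 54 = 5940 m^2
Volume = area * depth = 5940 * 1.9 = 11286 m^3

11286 m^3


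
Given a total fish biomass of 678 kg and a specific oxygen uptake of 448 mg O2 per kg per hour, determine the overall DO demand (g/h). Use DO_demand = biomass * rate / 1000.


Total O2 consumption (mg/h) = 678 kg * 448 mg/(kg*h) = 303744 mg/h
Convert to g/h: 303744 / 1000 = 303.744 g/h

303.744 g/h


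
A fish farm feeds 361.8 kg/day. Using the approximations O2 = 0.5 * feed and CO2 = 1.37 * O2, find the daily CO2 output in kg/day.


O2 = 361.8 * 0.5 = 180.9
CO2 = 180.9 * 1.37 = 247.833

247.833 kg/day


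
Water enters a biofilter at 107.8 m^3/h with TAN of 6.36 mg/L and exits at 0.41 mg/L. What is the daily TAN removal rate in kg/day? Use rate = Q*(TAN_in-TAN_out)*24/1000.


Concentration drop: TAN_in - TAN_out = 6.36 - 0.41 = 5.95 mg/L
Hourly TAN removed = Q * dTAN = 107.8 m^3/h * 5.95 mg/L = 641.41 g/h  (m^3/h * mg/L = g/h)
Daily TAN removed = 641.41 * 24 = 15393.84 g/day
Convert to kg/day: 15393.84 / 1000 = 15.39384 kg/day

15.39384 kg/day


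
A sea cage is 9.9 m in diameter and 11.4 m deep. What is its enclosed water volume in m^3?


r = d/2 = 9.9/2 = 4.95 m
Base area = pi*r^2 = pi*4.95^2 = 76.976874 m^2
Volume = 76.976874 * 11.4 = 877.536 m^3

877.536 m^3


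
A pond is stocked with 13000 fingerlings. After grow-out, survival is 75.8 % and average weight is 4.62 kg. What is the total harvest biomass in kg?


Survivors = 13000 * 75.8/100 = 9854 fish
Harvest biomass = survivors * W_f = 9854 * 4.62 = 45525.48 kg

45525.48 kg


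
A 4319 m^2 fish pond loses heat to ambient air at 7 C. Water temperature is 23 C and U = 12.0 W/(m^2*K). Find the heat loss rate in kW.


Temperature difference dT = 23 - 7 = 16 K
Heat loss (W) = U * A * dT = 12.0 * 4319 * 16 = 829248 W
Convert to kW: 829248 / 1000 = 829.248 kW

829.248 kW


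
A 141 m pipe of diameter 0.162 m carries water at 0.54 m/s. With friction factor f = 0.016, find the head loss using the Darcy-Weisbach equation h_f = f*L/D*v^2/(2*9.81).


v^2 = 0.54^2 = 0.2916 m^2/s^2
L/D = 141/0.162 = 870.37037
h_f = f*(L/D)*v^2/(2g) = 0.016 * 870.37037 * 0.2916 / 19.62 = 0.206972 m

0.206972 m


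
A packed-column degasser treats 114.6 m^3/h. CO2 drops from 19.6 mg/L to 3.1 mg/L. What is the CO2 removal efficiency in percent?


CO2_out / CO2_in = 3.1 / 19.6 = 0.15816327
Fraction remaining = 0.15816327
efficiency = (1 - 0.15816327) * 100 = 84.1837 %

84.1837 %


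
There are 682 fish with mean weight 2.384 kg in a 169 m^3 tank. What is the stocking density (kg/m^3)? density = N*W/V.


Total biomass = 682 fish * 2.384 kg = 1625.888 kg
Density = total biomass / volume = 1625.888 / 169 = 9.62064 kg/m^3

9.62064 kg/m^3


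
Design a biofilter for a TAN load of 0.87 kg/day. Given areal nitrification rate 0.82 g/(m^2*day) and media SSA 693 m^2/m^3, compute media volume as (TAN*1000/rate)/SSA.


A = 0.87*1000 / 0.82 = 1060.9756 m^2
V = 1060.9756 / 693 = 1.53099

1.53099 m^3


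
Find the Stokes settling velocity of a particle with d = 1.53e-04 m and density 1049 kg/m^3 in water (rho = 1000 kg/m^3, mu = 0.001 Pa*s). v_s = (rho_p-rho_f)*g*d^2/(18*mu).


Density difference: rho_p - rho_f = 1049 - 1000 = 49 kg/m^3
d^2 = (1.53e-04)^2 = 2.3409e-08 m^2
Numerator = (rho_p - rho_f) * g * d^2 = 49 * 9.81 * 2.3409e-08 = 1.1252472e-05
Denominator = 18 * mu = 18 * 0.001 = 0.018
v_s = 1.1252472e-05 / 0.018 = 6.25137e-04 m/s
Check: Re = rho_f * v_s * d / mu = 1000 * 6.25137e-04 * 1.53e-04 / 0.001 = 0.0956 < 1, so Stokes' law applies.

6.25137e-04 m/s


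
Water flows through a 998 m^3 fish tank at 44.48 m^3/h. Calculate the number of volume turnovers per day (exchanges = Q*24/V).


Daily flow volume = 44.48 m^3/h * 24 h = 1067.52 m^3/day
Exchanges = daily flow / tank volume = 1067.52 / 998 = 1.06966 exchanges/day

1.06966 exchanges/day


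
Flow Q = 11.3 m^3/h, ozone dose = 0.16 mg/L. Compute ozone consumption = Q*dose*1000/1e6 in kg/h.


O3 demand (mg/h) = Q * dose * 1000 = 11.3 * 0.16 * 1000 = 1808 mg/h
Convert mg to kg: 1808 / 1e6 = 0.001808 kg/h

0.001808 kg/h


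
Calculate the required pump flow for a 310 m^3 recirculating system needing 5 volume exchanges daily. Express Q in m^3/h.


Daily recirculation volume = 310 m^3 * 5 = 1550 m^3/day
Flow rate Q = daily volume / 24 h = 1550 / 24 = 64.5833 m^3/h

64.5833 m^3/h


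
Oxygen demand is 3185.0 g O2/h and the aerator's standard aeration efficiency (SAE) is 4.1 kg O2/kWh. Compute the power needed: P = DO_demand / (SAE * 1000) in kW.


SAE in g O2/kWh = 4.1 * 1000 = 4100 g/kWh
P = DO_demand / SAE_g = 3185.0 / 4100 = 0.776829 kW

0.776829 kW


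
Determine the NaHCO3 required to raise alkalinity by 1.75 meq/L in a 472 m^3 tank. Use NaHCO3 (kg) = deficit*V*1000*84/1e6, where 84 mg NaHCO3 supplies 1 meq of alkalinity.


Tank volume in L = 472 m^3 * 1000 = 472000 L
Total meq required = 1.75 meq/L * 472000 L = 826000 meq
NaHCO3 mass = 826000 meq * 84 mg/meq / 1e6 = 69.384 kg

69.384 kg


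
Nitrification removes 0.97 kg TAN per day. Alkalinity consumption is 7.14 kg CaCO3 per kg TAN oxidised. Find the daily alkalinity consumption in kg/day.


Alkalinity factor: 7.14 kg CaCO3 consumed per kg TAN nitrified
alk = 0.97 kg TAN * 7.14 = 6.9258 kg CaCO3/day

6.9258 kg CaCO3/day


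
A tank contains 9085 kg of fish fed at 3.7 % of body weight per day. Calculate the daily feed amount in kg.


Feeding rate fraction = 3.7% / 100 = 0.037
Daily feed = 9085 kg * 0.037 = 336.145 kg/day

336.145 kg/day


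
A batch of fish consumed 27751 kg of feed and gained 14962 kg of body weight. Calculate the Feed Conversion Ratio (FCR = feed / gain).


FCR = feed consumed / weight gained
FCR = 27751 kg / 14962 kg = 1.85477

1.85477


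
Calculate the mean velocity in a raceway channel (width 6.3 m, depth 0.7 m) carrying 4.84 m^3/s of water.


Cross-sectional area = W * d = 6.3 * 0.7 = 4.41 m^2
Velocity = Q / A = 4.84 / 4.41 = 1.09751 m/s

1.09751 m/s


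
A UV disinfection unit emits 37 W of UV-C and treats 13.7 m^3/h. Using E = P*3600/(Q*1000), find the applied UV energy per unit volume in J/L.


Energy delivered per hour = 37 W * 3600 s = 133200 J/h
Volume treated per hour = 13.7 m^3/h * 1000 = 13700 L/h
dose = 133200 / 13700 = 9.72263 J/L

9.72263 J/L


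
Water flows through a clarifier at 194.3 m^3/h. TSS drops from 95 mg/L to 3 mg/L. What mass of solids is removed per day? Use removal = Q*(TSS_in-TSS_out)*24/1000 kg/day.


Concentration drop: TSS_in - TSS_out = 95 - 3 = 92 mg/L
Hourly solids removed = Q * dTSS = 194.3 m^3/h * 92 mg/L = 17875.6 g/h  (m^3/h * mg/L = g/h)
Daily solids removed = 17875.6 * 24 = 429014.4 g/day
Convert g to kg: 429014.4 / 1000 = 429.0144 kg/day

429.0144 kg/day


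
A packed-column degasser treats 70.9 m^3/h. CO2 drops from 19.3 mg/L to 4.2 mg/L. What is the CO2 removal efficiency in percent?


CO2_out / CO2_in = 4.2 / 19.3 = 0.21761658
Fraction remaining = 0.21761658
efficiency = (1 - 0.21761658) * 100 = 78.2383 %

78.2383 %


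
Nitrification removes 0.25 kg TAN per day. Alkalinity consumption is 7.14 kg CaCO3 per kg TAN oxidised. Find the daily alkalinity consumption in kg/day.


Alkalinity factor: 7.14 kg CaCO3 consumed per kg TAN nitrified
alk = 0.25 kg TAN * 7.14 = 1.785 kg CaCO3/day

1.785 kg CaCO3/day


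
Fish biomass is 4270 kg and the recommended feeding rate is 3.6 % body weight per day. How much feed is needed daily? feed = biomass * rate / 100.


Feeding rate fraction = 3.6% / 100 = 0.036
Daily feed = 4270 kg * 0.036 = 153.72 kg/day

153.72 kg/day


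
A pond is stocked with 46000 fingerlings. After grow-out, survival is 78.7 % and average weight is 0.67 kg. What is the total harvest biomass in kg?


Survivors = 46000 * 78.7/100 = 36202 fish
Harvest biomass = survivors * W_f = 36202 * 0.67 = 24255.34 kg

24255.34 kg
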